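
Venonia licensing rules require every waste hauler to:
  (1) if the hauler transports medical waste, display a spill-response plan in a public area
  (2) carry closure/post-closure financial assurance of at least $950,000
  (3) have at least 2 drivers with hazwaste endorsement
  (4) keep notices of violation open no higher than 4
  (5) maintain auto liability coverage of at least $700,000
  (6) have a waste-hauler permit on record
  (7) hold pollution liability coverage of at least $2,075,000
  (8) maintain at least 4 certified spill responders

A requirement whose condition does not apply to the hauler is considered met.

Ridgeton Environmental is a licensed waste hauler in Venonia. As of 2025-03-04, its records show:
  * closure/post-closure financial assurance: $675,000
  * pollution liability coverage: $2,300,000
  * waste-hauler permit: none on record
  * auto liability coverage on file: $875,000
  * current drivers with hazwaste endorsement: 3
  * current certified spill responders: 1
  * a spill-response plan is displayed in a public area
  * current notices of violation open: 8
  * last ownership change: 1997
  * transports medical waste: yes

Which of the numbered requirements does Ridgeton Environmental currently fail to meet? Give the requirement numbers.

1. condition 'transports medical waste' holds; spill-response plan present → met
2. closure/post-closure financial assurance $675,000 < $950,000 → not met
3. drivers with hazwaste endorsement 3 ≥ 2 → met
4. notices of violation open 8 > 4 → not met
5. auto liability coverage $875,000 ≥ $700,000 → met
6. waste-hauler permit absent → not met
7. pollution liability coverage $2,300,000 ≥ $2,075,000 → met
8. certified spill responders 1 < 4 → not met
Not met: 2, 4, 6, 8

2, 4, 6, 8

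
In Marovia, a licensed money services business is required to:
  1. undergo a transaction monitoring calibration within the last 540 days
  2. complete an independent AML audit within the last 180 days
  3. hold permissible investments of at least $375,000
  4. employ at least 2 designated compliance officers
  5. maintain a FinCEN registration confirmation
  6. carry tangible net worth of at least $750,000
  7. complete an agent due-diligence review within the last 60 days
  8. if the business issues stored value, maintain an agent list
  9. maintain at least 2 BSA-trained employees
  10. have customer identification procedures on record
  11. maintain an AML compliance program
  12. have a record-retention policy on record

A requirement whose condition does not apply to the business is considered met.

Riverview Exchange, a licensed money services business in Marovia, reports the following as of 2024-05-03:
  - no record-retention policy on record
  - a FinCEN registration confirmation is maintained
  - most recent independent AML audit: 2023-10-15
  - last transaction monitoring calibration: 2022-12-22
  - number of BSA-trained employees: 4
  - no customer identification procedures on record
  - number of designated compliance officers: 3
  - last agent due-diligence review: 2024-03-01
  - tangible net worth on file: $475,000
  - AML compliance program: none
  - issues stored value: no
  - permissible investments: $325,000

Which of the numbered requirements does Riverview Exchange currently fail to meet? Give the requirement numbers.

1. transaction monitoring calibration 498 days ago vs limit 540 → met
2. independent AML audit 201 days ago vs limit 180 → not met
3. permissible investments $325,000 < $375,000 → not met
4. designated compliance officers 3 ≥ 2 → met
5. FinCEN registration confirmation present → met
6. tangible net worth $475,000 < $750,000 → not met
7. agent due-diligence review 63 days ago vs limit 60 → not met
8. condition 'issues stored value' does not hold → requirement n/a → met
9. BSA-trained employees 4 ≥ 2 → met
10. customer identification procedures absent → not met
11. AML compliance program absent → not met
12. record-retention policy absent → not met
Not met: 2, 3, 6, 7, 10, 11, 12

2, 3, 6, 7, 10, 11, 12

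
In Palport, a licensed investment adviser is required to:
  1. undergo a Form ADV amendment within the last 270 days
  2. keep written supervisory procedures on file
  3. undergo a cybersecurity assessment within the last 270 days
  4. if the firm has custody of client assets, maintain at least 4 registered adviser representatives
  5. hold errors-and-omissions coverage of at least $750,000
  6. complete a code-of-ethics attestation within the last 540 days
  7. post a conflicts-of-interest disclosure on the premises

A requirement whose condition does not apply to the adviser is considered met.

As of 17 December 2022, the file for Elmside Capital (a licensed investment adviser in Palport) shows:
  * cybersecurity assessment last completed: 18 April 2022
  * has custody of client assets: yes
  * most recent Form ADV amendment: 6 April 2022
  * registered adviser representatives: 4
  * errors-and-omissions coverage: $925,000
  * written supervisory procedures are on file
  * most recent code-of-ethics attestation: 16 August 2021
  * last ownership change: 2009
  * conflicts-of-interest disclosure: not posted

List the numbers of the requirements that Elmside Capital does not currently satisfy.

1. Form ADV amendment 255 days ago vs limit 270 → met
2. written supervisory procedures present → met
3. cybersecurity assessment 243 days ago vs limit 270 → met
4. condition 'has custody of client assets' holds; registered adviser representatives 4 ≥ 4 → met
5. errors-and-omissions coverage $925,000 ≥ $750,000 → met
6. code-of-ethics attestation 488 days ago vs limit 540 → met
7. conflicts-of-interest disclosure absent → not met
Not met: 7

7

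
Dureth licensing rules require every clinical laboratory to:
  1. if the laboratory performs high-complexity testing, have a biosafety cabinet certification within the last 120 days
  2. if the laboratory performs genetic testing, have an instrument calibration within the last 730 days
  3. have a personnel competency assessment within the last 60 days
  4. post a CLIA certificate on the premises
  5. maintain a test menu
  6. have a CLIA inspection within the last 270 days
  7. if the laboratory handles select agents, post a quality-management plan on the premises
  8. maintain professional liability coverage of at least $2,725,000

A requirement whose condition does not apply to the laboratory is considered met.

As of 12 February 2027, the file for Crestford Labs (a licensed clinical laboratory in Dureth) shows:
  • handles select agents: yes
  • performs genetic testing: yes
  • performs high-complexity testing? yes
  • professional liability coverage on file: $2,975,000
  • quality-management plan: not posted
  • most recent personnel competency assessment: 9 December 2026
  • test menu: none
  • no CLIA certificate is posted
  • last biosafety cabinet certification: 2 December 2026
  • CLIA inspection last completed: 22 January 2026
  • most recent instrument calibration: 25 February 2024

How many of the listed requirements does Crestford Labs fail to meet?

1. condition 'performs high-complexity testing' holds; biosafety cabinet certification 72 days ago vs limit 120 → met
2. condition 'performs genetic testing' holds; instrument calibration 1083 days ago vs limit 730 → not met
3. personnel competency assessment 65 days ago vs limit 60 → not met
4. CLIA certificate absent → not met
5. test menu absent → not met
6. CLIA inspection 386 days ago vs limit 270 → not met
7. condition 'handles select agents' holds; quality-management plan absent → not met
8. professional liability coverage $2,975,000 ≥ $2,725,000 → met
Not met: 6 of 8

6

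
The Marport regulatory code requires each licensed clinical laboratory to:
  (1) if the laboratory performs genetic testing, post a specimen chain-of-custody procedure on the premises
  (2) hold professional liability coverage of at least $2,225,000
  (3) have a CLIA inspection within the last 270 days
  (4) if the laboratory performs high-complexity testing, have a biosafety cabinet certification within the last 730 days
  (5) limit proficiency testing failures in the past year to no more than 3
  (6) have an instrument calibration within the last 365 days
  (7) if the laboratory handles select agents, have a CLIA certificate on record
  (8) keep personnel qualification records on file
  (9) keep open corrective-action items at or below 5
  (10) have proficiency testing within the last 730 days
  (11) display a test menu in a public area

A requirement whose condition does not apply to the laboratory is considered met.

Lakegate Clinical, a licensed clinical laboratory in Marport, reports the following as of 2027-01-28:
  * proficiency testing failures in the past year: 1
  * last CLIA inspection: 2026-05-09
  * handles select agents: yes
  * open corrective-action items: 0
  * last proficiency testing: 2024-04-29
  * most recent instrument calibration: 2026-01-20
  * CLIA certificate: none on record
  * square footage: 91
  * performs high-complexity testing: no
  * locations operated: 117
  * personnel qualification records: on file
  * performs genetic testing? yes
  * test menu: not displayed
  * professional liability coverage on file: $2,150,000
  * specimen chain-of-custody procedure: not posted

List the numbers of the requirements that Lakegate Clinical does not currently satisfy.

1, 2, 6, 7, 10, 11

1. condition 'performs genetic testing' holds; specimen chain-of-custody procedure absent → not met
2. professional liability coverage $2,150,000 < $2,225,000 → not met
3. CLIA inspection 264 days ago vs limit 270 → met
4. condition 'performs high-complexity testing' does not hold → requirement n/a → met
5. proficiency testing failures in the past year 1 ≤ 3 → met
6. instrument calibration 373 days ago vs limit 365 → not met
7. condition 'handles select agents' holds; CLIA certificate absent → not met
8. personnel qualification records present → met
9. open corrective-action items 0 ≤ 5 → met
10. proficiency testing 1004 days ago vs limit 730 → not met
11. test menu absent → not met
Not met: 1, 2, 6, 7, 10, 11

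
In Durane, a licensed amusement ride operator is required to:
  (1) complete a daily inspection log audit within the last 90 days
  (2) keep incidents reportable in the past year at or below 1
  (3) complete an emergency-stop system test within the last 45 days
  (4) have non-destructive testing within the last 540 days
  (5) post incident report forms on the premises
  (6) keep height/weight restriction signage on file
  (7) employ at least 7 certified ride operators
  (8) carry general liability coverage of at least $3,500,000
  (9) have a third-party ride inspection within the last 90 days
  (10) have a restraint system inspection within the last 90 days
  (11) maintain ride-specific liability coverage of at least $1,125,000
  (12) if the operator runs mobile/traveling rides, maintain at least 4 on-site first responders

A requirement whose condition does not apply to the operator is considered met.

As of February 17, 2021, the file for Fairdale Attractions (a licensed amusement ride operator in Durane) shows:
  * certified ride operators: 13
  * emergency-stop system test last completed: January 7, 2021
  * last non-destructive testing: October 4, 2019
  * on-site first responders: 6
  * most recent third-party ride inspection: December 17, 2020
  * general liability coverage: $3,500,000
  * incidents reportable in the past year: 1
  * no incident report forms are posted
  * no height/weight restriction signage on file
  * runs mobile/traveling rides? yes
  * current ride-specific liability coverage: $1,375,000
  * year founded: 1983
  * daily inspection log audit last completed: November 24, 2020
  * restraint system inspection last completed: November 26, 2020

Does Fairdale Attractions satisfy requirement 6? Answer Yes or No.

No

6. height/weight restriction signage absent → not met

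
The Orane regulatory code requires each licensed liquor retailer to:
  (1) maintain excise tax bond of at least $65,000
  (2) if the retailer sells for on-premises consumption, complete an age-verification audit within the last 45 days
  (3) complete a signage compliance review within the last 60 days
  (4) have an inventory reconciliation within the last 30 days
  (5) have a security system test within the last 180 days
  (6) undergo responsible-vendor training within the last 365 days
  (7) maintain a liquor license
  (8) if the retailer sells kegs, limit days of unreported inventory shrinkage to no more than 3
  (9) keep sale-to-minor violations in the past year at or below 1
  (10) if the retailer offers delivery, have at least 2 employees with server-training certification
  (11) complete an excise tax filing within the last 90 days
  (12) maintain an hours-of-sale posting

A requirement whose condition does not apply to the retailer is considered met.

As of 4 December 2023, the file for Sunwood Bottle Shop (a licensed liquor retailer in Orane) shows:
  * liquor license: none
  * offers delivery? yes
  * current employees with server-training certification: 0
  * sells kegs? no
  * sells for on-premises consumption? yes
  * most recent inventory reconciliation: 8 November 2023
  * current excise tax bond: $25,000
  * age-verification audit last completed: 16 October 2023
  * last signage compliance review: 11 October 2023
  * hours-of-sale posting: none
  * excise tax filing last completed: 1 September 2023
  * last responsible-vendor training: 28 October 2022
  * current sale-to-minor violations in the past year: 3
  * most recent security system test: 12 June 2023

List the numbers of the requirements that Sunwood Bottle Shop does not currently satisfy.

1. excise tax bond $25,000 < $65,000 → not met
2. condition 'sells for on-premises consumption' holds; age-verification audit 49 days ago vs limit 45 → not met
3. signage compliance review 54 days ago vs limit 60 → met
4. inventory reconciliation 26 days ago vs limit 30 → met
5. security system test 175 days ago vs limit 180 → met
6. responsible-vendor training 402 days ago vs limit 365 → not met
7. liquor license absent → not met
8. condition 'sells kegs' does not hold → requirement n/a → met
9. sale-to-minor violations in the past year 3 > 1 → not met
10. condition 'offers delivery' holds; employees with server-training certification 0 < 2 → not met
11. excise tax filing 94 days ago vs limit 90 → not met
12. hours-of-sale posting absent → not met
Not met: 1, 2, 6, 7, 9, 10, 11, 12

1, 2, 6, 7, 9, 10, 11, 12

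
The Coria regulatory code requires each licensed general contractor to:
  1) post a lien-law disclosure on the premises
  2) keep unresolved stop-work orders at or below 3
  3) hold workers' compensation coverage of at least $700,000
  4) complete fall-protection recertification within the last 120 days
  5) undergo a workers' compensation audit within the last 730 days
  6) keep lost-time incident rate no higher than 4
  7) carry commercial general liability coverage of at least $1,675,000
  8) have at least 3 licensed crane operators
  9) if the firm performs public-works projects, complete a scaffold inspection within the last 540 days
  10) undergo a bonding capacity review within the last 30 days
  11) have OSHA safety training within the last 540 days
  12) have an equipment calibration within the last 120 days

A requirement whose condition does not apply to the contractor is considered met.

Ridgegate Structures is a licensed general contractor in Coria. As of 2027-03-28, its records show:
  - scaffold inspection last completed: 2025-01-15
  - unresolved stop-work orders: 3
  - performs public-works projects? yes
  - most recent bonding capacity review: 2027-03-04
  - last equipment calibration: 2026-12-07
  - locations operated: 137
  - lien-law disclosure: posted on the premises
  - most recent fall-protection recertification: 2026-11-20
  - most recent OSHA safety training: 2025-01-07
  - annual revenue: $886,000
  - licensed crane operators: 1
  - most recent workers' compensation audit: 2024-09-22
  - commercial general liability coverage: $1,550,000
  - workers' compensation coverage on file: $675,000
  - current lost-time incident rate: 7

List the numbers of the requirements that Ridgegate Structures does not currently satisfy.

1. lien-law disclosure present → met
2. unresolved stop-work orders 3 ≤ 3 → met
3. workers' compensation coverage $675,000 < $700,000 → not met
4. fall-protection recertification 128 days ago vs limit 120 → not met
5. workers' compensation audit 917 days ago vs limit 730 → not met
6. lost-time incident rate 7 > 4 → not met
7. commercial general liability coverage $1,550,000 < $1,675,000 → not met
8. licensed crane operators 1 < 3 → not met
9. condition 'performs public-works projects' holds; scaffold inspection 802 days ago vs limit 540 → not met
10. bonding capacity review 24 days ago vs limit 30 → met
11. OSHA safety training 810 days ago vs limit 540 → not met
12. equipment calibration 111 days ago vs limit 120 → met
Not met: 3, 4, 5, 6, 7, 8, 9, 11

3, 4, 5, 6, 7, 8, 9, 11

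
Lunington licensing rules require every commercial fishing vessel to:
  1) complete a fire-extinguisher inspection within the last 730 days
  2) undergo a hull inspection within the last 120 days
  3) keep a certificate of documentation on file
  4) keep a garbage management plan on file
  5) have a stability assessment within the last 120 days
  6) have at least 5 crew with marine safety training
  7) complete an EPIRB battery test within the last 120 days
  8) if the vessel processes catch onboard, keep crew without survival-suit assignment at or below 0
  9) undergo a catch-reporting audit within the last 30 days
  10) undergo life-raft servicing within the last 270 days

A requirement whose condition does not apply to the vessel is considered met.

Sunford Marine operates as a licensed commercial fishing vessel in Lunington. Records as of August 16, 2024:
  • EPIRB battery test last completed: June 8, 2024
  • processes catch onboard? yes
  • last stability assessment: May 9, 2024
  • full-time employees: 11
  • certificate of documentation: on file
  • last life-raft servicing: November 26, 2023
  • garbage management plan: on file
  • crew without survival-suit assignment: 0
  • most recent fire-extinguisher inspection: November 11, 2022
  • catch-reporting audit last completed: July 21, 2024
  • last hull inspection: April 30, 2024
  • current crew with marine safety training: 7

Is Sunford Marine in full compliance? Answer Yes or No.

Yes

1. fire-extinguisher inspection 644 days ago vs limit 730 → met
2. hull inspection 108 days ago vs limit 120 → met
3. certificate of documentation present → met
4. garbage management plan present → met
5. stability assessment 99 days ago vs limit 120 → met
6. crew with marine safety training 7 ≥ 5 → met
7. EPIRB battery test 69 days ago vs limit 120 → met
8. condition 'processes catch onboard' holds; crew without survival-suit assignment 0 ≤ 0 → met
9. catch-reporting audit 26 days ago vs limit 30 → met
10. life-raft servicing 264 days ago vs limit 270 → met
All met.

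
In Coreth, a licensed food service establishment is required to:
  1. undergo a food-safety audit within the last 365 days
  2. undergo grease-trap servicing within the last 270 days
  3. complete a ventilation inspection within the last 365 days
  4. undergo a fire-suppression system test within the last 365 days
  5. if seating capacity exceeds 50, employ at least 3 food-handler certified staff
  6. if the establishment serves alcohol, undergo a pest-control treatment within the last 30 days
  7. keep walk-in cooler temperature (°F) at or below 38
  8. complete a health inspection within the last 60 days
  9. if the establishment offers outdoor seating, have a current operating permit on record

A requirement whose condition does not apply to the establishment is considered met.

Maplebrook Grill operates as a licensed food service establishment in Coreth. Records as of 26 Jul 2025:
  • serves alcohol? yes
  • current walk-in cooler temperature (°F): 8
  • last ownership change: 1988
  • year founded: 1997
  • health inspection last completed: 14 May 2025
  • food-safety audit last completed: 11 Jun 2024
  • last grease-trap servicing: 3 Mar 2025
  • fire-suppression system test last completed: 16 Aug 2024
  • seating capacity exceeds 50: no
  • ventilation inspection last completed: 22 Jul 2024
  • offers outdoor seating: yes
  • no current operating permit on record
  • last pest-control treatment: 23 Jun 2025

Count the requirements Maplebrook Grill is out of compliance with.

5

1. food-safety audit 410 days ago vs limit 365 → not met
2. grease-trap servicing 145 days ago vs limit 270 → met
3. ventilation inspection 369 days ago vs limit 365 → not met
4. fire-suppression system test 344 days ago vs limit 365 → met
5. condition 'seating capacity exceeds 50' does not hold → requirement n/a → met
6. condition 'serves alcohol' holds; pest-control treatment 33 days ago vs limit 30 → not met
7. walk-in cooler temperature (°F) 8 ≤ 38 → met
8. health inspection 73 days ago vs limit 60 → not met
9. condition 'offers outdoor seating' holds; current operating permit absent → not met
Not met: 5 of 9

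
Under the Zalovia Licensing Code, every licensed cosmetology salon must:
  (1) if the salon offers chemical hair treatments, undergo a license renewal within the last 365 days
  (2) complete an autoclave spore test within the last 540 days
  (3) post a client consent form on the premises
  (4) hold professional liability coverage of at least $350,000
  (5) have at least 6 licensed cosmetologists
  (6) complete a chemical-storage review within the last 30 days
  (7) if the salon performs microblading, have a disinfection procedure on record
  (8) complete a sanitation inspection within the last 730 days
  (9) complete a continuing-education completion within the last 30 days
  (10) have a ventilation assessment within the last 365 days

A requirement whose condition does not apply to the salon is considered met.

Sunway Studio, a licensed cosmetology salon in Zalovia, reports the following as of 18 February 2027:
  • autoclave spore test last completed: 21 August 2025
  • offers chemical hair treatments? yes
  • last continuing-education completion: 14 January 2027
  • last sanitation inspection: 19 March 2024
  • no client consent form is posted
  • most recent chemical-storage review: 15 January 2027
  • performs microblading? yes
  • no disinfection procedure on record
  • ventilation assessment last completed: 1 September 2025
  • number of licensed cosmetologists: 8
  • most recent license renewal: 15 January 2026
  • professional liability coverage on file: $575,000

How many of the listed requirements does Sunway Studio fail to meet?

1. condition 'offers chemical hair treatments' holds; license renewal 399 days ago vs limit 365 → not met
2. autoclave spore test 546 days ago vs limit 540 → not met
3. client consent form absent → not met
4. professional liability coverage $575,000 ≥ $350,000 → met
5. licensed cosmetologists 8 ≥ 6 → met
6. chemical-storage review 34 days ago vs limit 30 → not met
7. condition 'performs microblading' holds; disinfection procedure absent → not met
8. sanitation inspection 1066 days ago vs limit 730 → not met
9. continuing-education completion 35 days ago vs limit 30 → not met
10. ventilation assessment 535 days ago vs limit 365 → not met
Not met: 8 of 10

8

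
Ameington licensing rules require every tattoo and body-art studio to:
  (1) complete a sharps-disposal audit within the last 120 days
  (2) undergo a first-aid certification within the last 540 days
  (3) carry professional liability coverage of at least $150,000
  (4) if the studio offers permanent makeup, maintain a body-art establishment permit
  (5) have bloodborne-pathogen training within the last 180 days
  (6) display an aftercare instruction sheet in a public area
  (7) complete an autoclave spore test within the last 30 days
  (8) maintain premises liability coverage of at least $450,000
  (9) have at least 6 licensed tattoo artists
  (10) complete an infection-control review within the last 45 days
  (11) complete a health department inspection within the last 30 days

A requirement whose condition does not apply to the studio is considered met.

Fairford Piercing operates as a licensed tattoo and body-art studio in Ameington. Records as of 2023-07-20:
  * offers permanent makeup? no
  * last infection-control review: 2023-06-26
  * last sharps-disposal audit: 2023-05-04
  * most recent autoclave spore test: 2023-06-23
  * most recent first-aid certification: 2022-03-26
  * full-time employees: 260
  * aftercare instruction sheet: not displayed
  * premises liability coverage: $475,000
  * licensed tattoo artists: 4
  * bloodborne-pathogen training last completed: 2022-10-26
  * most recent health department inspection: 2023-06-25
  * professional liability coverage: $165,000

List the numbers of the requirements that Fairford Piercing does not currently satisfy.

1. sharps-disposal audit 77 days ago vs limit 120 → met
2. first-aid certification 481 days ago vs limit 540 → met
3. professional liability coverage $165,000 ≥ $150,000 → met
4. condition 'offers permanent makeup' does not hold → requirement n/a → met
5. bloodborne-pathogen training 267 days ago vs limit 180 → not met
6. aftercare instruction sheet absent → not met
7. autoclave spore test 27 days ago vs limit 30 → met
8. premises liability coverage $475,000 ≥ $450,000 → met
9. licensed tattoo artists 4 < 6 → not met
10. infection-control review 24 days ago vs limit 45 → met
11. health department inspection 25 days ago vs limit 30 → met
Not met: 5, 6, 9

5, 6, 9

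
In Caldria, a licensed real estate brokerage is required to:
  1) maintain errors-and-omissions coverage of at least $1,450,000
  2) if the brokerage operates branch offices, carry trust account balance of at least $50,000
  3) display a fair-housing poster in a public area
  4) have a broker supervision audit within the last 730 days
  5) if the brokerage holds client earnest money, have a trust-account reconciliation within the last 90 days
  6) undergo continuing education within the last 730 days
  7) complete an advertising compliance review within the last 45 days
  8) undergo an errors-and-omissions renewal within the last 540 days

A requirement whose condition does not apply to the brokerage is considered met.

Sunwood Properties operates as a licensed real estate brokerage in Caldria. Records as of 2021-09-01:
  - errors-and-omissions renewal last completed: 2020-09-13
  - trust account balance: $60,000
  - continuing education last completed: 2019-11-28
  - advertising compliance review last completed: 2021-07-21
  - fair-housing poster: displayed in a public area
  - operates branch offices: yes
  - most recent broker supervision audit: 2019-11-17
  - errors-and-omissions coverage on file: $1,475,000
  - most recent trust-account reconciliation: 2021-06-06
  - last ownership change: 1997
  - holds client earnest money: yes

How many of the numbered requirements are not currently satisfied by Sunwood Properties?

0

1. errors-and-omissions coverage $1,475,000 ≥ $1,450,000 → met
2. condition 'operates branch offices' holds; trust account balance $60,000 ≥ $50,000 → met
3. fair-housing poster present → met
4. broker supervision audit 654 days ago vs limit 730 → met
5. condition 'holds client earnest money' holds; trust-account reconciliation 87 days ago vs limit 90 → met
6. continuing education 643 days ago vs limit 730 → met
7. advertising compliance review 42 days ago vs limit 45 → met
8. errors-and-omissions renewal 353 days ago vs limit 540 → met
Not met: 0 of 8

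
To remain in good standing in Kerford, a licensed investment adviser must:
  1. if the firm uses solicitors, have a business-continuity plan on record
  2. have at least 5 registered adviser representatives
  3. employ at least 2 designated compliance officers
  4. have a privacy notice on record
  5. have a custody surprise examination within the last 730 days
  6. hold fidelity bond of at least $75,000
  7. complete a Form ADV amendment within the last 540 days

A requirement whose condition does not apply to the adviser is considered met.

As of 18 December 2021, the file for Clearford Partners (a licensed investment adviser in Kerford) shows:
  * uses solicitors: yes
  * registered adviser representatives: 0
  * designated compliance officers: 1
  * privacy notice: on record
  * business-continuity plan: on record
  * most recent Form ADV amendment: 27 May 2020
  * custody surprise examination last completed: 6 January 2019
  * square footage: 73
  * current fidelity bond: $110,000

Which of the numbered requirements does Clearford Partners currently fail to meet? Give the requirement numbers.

2, 3, 5, 7

1. condition 'uses solicitors' holds; business-continuity plan present → met
2. registered adviser representatives 0 < 5 → not met
3. designated compliance officers 1 < 2 → not met
4. privacy notice present → met
5. custody surprise examination 1077 days ago vs limit 730 → not met
6. fidelity bond $110,000 ≥ $75,000 → met
7. Form ADV amendment 570 days ago vs limit 540 → not met
Not met: 2, 3, 5, 7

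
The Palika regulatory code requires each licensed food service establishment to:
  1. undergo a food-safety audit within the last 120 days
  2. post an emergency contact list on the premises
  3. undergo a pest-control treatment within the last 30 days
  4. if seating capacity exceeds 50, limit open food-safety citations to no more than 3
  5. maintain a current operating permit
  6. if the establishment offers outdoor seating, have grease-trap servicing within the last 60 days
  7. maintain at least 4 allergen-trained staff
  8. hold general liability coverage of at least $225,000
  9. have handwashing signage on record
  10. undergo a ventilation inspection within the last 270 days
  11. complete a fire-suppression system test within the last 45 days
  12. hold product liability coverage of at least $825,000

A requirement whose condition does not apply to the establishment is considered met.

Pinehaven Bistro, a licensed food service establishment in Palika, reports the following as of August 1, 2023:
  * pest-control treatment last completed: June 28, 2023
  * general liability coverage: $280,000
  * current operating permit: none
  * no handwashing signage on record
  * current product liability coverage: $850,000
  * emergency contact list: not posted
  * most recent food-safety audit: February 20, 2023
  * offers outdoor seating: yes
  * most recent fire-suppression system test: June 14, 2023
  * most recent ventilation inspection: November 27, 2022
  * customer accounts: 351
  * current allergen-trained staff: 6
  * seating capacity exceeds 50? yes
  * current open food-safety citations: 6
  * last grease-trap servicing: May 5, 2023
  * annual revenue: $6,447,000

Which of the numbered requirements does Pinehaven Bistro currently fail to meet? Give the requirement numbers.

1. food-safety audit 162 days ago vs limit 120 → not met
2. emergency contact list absent → not met
3. pest-control treatment 34 days ago vs limit 30 → not met
4. condition 'seating capacity exceeds 50' holds; open food-safety citations 6 > 3 → not met
5. current operating permit absent → not met
6. condition 'offers outdoor seating' holds; grease-trap servicing 88 days ago vs limit 60 → not met
7. allergen-trained staff 6 ≥ 4 → met
8. general liability coverage $280,000 ≥ $225,000 → met
9. handwashing signage absent → not met
10. ventilation inspection 247 days ago vs limit 270 → met
11. fire-suppression system test 48 days ago vs limit 45 → not met
12. product liability coverage $850,000 ≥ $825,000 → met
Not met: 1, 2, 3, 4, 5, 6, 9, 11

1, 2, 3, 4, 5, 6, 9, 11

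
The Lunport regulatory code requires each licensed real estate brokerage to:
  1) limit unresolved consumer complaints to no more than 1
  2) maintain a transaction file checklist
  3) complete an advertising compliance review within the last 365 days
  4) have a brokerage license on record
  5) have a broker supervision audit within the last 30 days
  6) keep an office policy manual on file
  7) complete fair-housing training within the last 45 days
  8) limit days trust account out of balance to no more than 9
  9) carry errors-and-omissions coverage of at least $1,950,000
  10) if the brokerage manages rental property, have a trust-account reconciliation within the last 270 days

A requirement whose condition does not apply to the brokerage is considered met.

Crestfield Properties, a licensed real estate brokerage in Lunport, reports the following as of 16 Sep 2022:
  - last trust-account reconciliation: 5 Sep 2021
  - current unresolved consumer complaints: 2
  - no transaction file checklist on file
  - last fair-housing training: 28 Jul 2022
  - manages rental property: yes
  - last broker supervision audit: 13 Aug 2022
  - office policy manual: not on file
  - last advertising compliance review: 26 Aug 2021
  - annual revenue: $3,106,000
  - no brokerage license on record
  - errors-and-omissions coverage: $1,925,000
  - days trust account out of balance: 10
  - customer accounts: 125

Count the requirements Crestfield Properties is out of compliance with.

1. unresolved consumer complaints 2 > 1 → not met
2. transaction file checklist absent → not met
3. advertising compliance review 386 days ago vs limit 365 → not met
4. brokerage license absent → not met
5. broker supervision audit 34 days ago vs limit 30 → not met
6. office policy manual absent → not met
7. fair-housing training 50 days ago vs limit 45 → not met
8. days trust account out of balance 10 > 9 → not met
9. errors-and-omissions coverage $1,925,000 < $1,950,000 → not met
10. condition 'manages rental property' holds; trust-account reconciliation 376 days ago vs limit 270 → not met
Not met: 10 of 10

10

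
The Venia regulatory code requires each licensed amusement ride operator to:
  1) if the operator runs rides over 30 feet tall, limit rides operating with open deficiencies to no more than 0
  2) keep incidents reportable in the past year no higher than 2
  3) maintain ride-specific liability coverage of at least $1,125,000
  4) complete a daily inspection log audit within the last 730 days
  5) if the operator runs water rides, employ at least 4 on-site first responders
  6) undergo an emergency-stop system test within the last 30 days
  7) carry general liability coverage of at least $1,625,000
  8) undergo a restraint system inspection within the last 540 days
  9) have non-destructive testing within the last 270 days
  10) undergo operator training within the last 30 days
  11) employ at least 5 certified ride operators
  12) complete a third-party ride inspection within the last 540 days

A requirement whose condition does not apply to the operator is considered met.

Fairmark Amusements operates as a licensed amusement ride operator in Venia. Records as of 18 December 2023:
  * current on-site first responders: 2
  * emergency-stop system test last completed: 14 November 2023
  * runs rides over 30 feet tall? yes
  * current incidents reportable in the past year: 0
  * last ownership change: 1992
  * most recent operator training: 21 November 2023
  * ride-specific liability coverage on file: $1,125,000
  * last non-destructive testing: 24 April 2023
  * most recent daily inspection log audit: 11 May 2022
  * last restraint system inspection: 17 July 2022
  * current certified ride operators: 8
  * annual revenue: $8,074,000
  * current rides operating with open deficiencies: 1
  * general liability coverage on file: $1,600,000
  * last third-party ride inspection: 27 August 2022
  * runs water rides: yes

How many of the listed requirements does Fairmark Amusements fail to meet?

1. condition 'runs rides over 30 feet tall' holds; rides operating with open deficiencies 1 > 0 → not met
2. incidents reportable in the past year 0 ≤ 2 → met
3. ride-specific liability coverage $1,125,000 ≥ $1,125,000 → met
4. daily inspection log audit 586 days ago vs limit 730 → met
5. condition 'runs water rides' holds; on-site first responders 2 < 4 → not met
6. emergency-stop system test 34 days ago vs limit 30 → not met
7. general liability coverage $1,600,000 < $1,625,000 → not met
8. restraint system inspection 519 days ago vs limit 540 → met
9. non-destructive testing 238 days ago vs limit 270 → met
10. operator training 27 days ago vs limit 30 → met
11. certified ride operators 8 ≥ 5 → met
12. third-party ride inspection 478 days ago vs limit 540 → met
Not met: 4 of 12

4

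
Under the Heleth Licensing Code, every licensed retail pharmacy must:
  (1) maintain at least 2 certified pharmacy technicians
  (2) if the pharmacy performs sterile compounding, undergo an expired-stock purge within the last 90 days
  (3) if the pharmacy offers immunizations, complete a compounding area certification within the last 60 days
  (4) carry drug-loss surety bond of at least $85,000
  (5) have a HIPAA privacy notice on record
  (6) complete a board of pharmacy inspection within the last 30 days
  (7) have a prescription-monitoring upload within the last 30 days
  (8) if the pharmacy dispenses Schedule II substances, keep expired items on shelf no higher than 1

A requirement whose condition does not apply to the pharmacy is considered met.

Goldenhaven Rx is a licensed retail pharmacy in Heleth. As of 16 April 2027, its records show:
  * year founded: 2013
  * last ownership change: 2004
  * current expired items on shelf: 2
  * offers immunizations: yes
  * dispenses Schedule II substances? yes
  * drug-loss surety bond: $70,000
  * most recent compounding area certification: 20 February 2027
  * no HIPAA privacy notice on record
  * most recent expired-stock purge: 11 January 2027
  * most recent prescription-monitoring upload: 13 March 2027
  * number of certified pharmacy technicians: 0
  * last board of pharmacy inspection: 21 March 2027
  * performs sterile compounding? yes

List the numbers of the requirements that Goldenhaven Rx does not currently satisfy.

1, 2, 4, 5, 7, 8

1. certified pharmacy technicians 0 < 2 → not met
2. condition 'performs sterile compounding' holds; expired-stock purge 95 days ago vs limit 90 → not met
3. condition 'offers immunizations' holds; compounding area certification 55 days ago vs limit 60 → met
4. drug-loss surety bond $70,000 < $85,000 → not met
5. HIPAA privacy notice absent → not met
6. board of pharmacy inspection 26 days ago vs limit 30 → met
7. prescription-monitoring upload 34 days ago vs limit 30 → not met
8. condition 'dispenses Schedule II substances' holds; expired items on shelf 2 > 1 → not met
Not met: 1, 2, 4, 5, 7, 8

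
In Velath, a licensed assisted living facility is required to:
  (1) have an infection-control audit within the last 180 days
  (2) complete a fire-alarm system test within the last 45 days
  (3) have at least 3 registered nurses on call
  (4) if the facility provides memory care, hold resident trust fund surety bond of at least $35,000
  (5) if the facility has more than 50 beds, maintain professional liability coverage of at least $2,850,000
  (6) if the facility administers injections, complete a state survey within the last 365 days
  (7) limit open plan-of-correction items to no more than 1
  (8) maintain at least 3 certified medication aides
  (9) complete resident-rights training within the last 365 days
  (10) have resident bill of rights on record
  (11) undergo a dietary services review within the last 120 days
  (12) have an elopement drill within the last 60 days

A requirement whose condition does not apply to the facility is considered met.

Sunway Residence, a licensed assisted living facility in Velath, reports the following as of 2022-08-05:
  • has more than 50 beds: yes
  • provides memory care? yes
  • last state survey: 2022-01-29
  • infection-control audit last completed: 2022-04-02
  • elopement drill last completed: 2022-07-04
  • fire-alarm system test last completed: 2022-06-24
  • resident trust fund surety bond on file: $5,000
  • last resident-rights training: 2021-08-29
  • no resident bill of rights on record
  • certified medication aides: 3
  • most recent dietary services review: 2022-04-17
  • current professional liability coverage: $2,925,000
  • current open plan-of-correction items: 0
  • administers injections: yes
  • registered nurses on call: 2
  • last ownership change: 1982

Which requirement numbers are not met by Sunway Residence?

1. infection-control audit 125 days ago vs limit 180 → met
2. fire-alarm system test 42 days ago vs limit 45 → met
3. registered nurses on call 2 < 3 → not met
4. condition 'provides memory care' holds; resident trust fund surety bond $5,000 < $35,000 → not met
5. condition 'has more than 50 beds' holds; professional liability coverage $2,925,000 ≥ $2,850,000 → met
6. condition 'administers injections' holds; state survey 188 days ago vs limit 365 → met
7. open plan-of-correction items 0 ≤ 1 → met
8. certified medication aides 3 ≥ 3 → met
9. resident-rights training 341 days ago vs limit 365 → met
10. resident bill of rights absent → not met
11. dietary services review 110 days ago vs limit 120 → met
12. elopement drill 32 days ago vs limit 60 → met
Not met: 3, 4, 10

3, 4, 10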